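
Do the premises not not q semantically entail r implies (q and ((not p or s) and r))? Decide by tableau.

Initial set: {T not not q; F (r implies (q and ((not p or s) and r)))}.
T not not q: drop double negation, giving T q.
F (r implies (q and ((not p or s) and r))): α-rule — add T r, F (q and ((not p or s) and r)).
F (q and ((not p or s) and r)): β-rule — branch into F q  //  F ((not p or s) and r).
  branch 1 (add F q):
    × closes — contains both q and not q.
  branch 2 (add F ((not p or s) and r)):
    F ((not p or s) and r): β-rule — branch into F (not p or s)  //  F r.
      branch 2.1 (add F (not p or s)):
        F (not p or s): α-rule — add F not p, F s.
        ○ open, literals {p=1, q=1, r=1, s=0}.
      branch 2.2 (add F r):
        × closes — contains both r and not r.
2 branches closed, 1 open.
An open branch gives a countermodel: p=1, q=1, r=1, s=0 (unmentioned atoms arbitrary); the premises hold there but the conclusion fails.

No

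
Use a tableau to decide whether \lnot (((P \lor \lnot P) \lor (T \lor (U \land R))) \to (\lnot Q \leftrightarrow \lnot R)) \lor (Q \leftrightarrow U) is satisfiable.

Initial set: {(\lnot (((P \lor \lnot P) \lor (T \lor (U \land R))) \to (\lnot Q \leftrightarrow \lnot R)) \lor (Q \leftrightarrow U))}.
(\lnot (((P \lor \lnot P) \lor (T \lor (U \land R))) \to (\lnot Q \leftrightarrow \lnot R)) \lor (Q \leftrightarrow U)): β-rule — branch into \lnot (((P \lor \lnot P) \lor (T \lor (U \land R))) \to (\lnot Q \leftrightarrow \lnot R))  //  (Q \leftrightarrow U).
  branch 1 (add \lnot (((P \lor \lnot P) \lor (T \lor (U \land R))) \to (\lnot Q \leftrightarrow \lnot R))):
    \lnot (((P \lor \lnot P) \lor (T \lor (U \land R))) \to (\lnot Q \leftrightarrow \lnot R)): α-rule — add ((P \lor \lnot P) \lor (T \lor (U \land R))), \lnot (\lnot Q \leftrightarrow \lnot R).
    ((P \lor \lnot P) \lor (T \lor (U \land R))): β-rule — branch into (P \lor \lnot P)  //  (T \lor (U \land R)).
      branch 1.1 (add (P \lor \lnot P)):
        \lnot (\lnot Q \leftrightarrow \lnot R): β-rule — branch into \lnot Q, \lnot \lnot R  //  \lnot \lnot Q, \lnot R.
          branch 1.1.1 (add \lnot Q, \lnot \lnot R):
            (P \lor \lnot P): β-rule — branch into P  //  \lnot P.
              branch 1.1.1.1 (add P):
                ○ open, literals {P=1, Q=0, R=1}.
              branch 1.1.1.2 (add \lnot P):
                ○ open, literals {P=0, Q=0, R=1}.
          branch 1.1.2 (add \lnot \lnot Q, \lnot R):
            (P \lor \lnot P): β-rule — branch into P  //  \lnot P.
              branch 1.1.2.1 (add P):
                ○ open, literals {P=1, Q=1, R=0}.
              branch 1.1.2.2 (add \lnot P):
                ○ open, literals {P=0, Q=1, R=0}.
      branch 1.2 (add (T \lor (U \land R))):
        \lnot (\lnot Q \leftrightarrow \lnot R): β-rule — branch into \lnot Q, \lnot \lnot R  //  \lnot \lnot Q, \lnot R.
          branch 1.2.1 (add \lnot Q, \lnot \lnot R):
            (T \lor (U \land R)): β-rule — branch into T  //  (U \land R).
              branch 1.2.1.1 (add T):
                ○ open, literals {Q=0, R=1, T=1}.
              branch 1.2.1.2 (add (U \land R)):
                (U \land R): α-rule — add U, R.
                ○ open, literals {Q=0, R=1, U=1}.
          branch 1.2.2 (add \lnot \lnot Q, \lnot R):
            (T \lor (U \land R)): β-rule — branch into T  //  (U \land R).
              branch 1.2.2.1 (add T):
                ○ open, literals {Q=1, R=0, T=1}.
              branch 1.2.2.2 (add (U \land R)):
                (U \land R): α-rule — add U, R.
                × closes — contains both R and \lnot R.
  branch 2 (add (Q \leftrightarrow U)):
    (Q \leftrightarrow U): β-rule — branch into Q, U  //  \lnot Q, \lnot U.
      branch 2.1 (add Q, U):
        ○ open, literals {Q=1, U=1}.
      branch 2.2 (add \lnot Q, \lnot U):
        ○ open, literals {Q=0, U=0}.
1 branch closed, 9 open.
An open branch gives a satisfying assignment: P=1, Q=0, R=1.

Satisfiable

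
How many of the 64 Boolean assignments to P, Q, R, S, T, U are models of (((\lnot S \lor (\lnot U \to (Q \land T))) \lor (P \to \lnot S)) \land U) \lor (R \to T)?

Initial set: {((((\lnot S \lor (\lnot U \to (Q \land T))) \lor (P \to \lnot S)) \land U) \lor (R \to T))}.
((((\lnot S \lor (\lnot U \to (Q \land T))) \lor (P \to \lnot S)) \land U) \lor (R \to T)): β-rule — branch into (((\lnot S \lor (\lnot U \to (Q \land T))) \lor (P \to \lnot S)) \land U)  //  (R \to T).
  branch 1 (add (((\lnot S \lor (\lnot U \to (Q \land T))) \lor (P \to \lnot S)) \land U)):
    (((\lnot S \lor (\lnot U \to (Q \land T))) \lor (P \to \lnot S)) \land U): α-rule — add ((\lnot S \lor (\lnot U \to (Q \land T))) \lor (P \to \lnot S)), U.
    ((\lnot S \lor (\lnot U \to (Q \land T))) \lor (P \to \lnot S)): β-rule — branch into (\lnot S \lor (\lnot U \to (Q \land T)))  //  (P \to \lnot S).
      branch 1.1 (add (\lnot S \lor (\lnot U \to (Q \land T)))):
        (\lnot S \lor (\lnot U \to (Q \land T))): β-rule — branch into \lnot S  //  (\lnot U \to (Q \land T)).
          branch 1.1.1 (add \lnot S):
            ○ open, literals {S=false, U=true}.
          branch 1.1.2 (add (\lnot U \to (Q \land T))):
            (\lnot U \to (Q \land T)): β-rule — branch into \lnot \lnot U  //  (Q \land T).
              branch 1.1.2.1 (add \lnot \lnot U):
                ○ open, literals {U=true}.
              branch 1.1.2.2 (add (Q \land T)):
                (Q \land T): α-rule — add Q, T.
                ○ open, literals {Q=true, T=true, U=true}.
      branch 1.2 (add (P \to \lnot S)):
        (P \to \lnot S): β-rule — branch into \lnot P  //  \lnot S.
          branch 1.2.1 (add \lnot P):
            ○ open, literals {P=false, U=true}.
          branch 1.2.2 (add \lnot S):
            ○ open, literals {S=false, U=true}.
  branch 2 (add (R \to T)):
    (R \to T): β-rule — branch into \lnot R  //  T.
      branch 2.1 (add \lnot R):
        ○ open, literals {R=false}.
      branch 2.2 (add T):
        ○ open, literals {T=true}.
0 branches closed, 7 open.
Each open branch fixes some atoms; the unmentioned ones are free. Counting distinct full assignments: branch {S=false, U=true} (P, Q, R, T) contributes 16 new; branch {U=true} (P, Q, R, S, T) contributes 16 new; branch {Q=true, T=true, U=true} (P, R, S) contributes 0 new; branch {P=false, U=true} (Q, R, S, T) contributes 0 new; branch {S=false, U=true} (P, Q, R, T) contributes 0 new; branch {R=false} (P, Q, S, T, U) contributes 16 new; branch {T=true} (P, Q, R, S, U) contributes 8 new. Total: 56.

56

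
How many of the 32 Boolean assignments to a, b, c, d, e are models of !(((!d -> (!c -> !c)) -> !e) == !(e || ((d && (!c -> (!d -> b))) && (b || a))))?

Initial set: {!(((!d -> (!c -> !c)) -> !e) == !(e || ((d && (!c -> (!d -> b))) && (b || a))))}.
!(((!d -> (!c -> !c)) -> !e) == !(e || ((d && (!c -> (!d -> b))) && (b || a)))): β-rule — branch into ((!d -> (!c -> !c)) -> !e), !!(e || ((d && (!c -> (!d -> b))) && (b || a)))  //  !((!d -> (!c -> !c)) -> !e), !(e || ((d && (!c -> (!d -> b))) && (b || a))).
  branch 1 (add ((!d -> (!c -> !c)) -> !e), !!(e || ((d && (!c -> (!d -> b))) && (b || a)))):
    ((!d -> (!c -> !c)) -> !e): β-rule — branch into !(!d -> (!c -> !c))  //  !e.
      branch 1.1 (add !(!d -> (!c -> !c))):
        !(!d -> (!c -> !c)): α-rule — add !d, !(!c -> !c).
        !(!c -> !c): α-rule — add !c, !!c.
        × closes — contains both c and !c.
      branch 1.2 (add !e):
        !!(e || ((d && (!c -> (!d -> b))) && (b || a))): β-rule — branch into e  //  ((d && (!c -> (!d -> b))) && (b || a)).
          branch 1.2.1 (add e):
            × closes — contains both e and !e.
          branch 1.2.2 (add ((d && (!c -> (!d -> b))) && (b || a))):
            ((d && (!c -> (!d -> b))) && (b || a)): α-rule — add (d && (!c -> (!d -> b))), (b || a).
            (d && (!c -> (!d -> b))): α-rule — add d, (!c -> (!d -> b)).
            (b || a): β-rule — branch into b  //  a.
              branch 1.2.2.1 (add b):
                (!c -> (!d -> b)): β-rule — branch into !!c  //  (!d -> b).
                  branch 1.2.2.1.1 (add !!c):
                    ○ open, literals {b=1, c=1, d=1, e=0}.
                  branch 1.2.2.1.2 (add (!d -> b)):
                    (!d -> b): β-rule — branch into !!d  //  b.
                      branch 1.2.2.1.2.1 (add !!d):
                        ○ open, literals {b=1, d=1, e=0}.
                      branch 1.2.2.1.2.2 (add b):
                        ○ open, literals {b=1, d=1, e=0}.
              branch 1.2.2.2 (add a):
                (!c -> (!d -> b)): β-rule — branch into !!c  //  (!d -> b).
                  branch 1.2.2.2.1 (add !!c):
                    ○ open, literals {a=1, c=1, d=1, e=0}.
                  branch 1.2.2.2.2 (add (!d -> b)):
                    (!d -> b): β-rule — branch into !!d  //  b.
                      branch 1.2.2.2.2.1 (add !!d):
                        ○ open, literals {a=1, d=1, e=0}.
                      branch 1.2.2.2.2.2 (add b):
                        ○ open, literals {a=1, b=1, d=1, e=0}.
  branch 2 (add !((!d -> (!c -> !c)) -> !e), !(e || ((d && (!c -> (!d -> b))) && (b || a)))):
    !((!d -> (!c -> !c)) -> !e): α-rule — add (!d -> (!c -> !c)), !!e.
    !(e || ((d && (!c -> (!d -> b))) && (b || a))): α-rule — add !e, !((d && (!c -> (!d -> b))) && (b || a)).
    × closes — contains both e and !e.
3 branches closed, 6 open.
Each open branch fixes some atoms; the unmentioned ones are free. Counting distinct full assignments: branch {b=1, c=1, d=1, e=0} (a) contributes 2 new; branch {b=1, d=1, e=0} (a, c) contributes 2 new; branch {b=1, d=1, e=0} (a, c) contributes 0 new; branch {a=1, c=1, d=1, e=0} (b) contributes 1 new; branch {a=1, d=1, e=0} (b, c) contributes 1 new; branch {a=1, b=1, d=1, e=0} (c) contributes 0 new. Total: 6.

6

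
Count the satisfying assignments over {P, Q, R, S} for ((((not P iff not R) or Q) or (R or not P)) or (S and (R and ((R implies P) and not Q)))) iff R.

10

Initial set: {(((((not P iff not R) or Q) or (R or not P)) or (S and (R and ((R implies P) and not Q)))) iff R)}.
(((((not P iff not R) or Q) or (R or not P)) or (S and (R and ((R implies P) and not Q)))) iff R): β-rule — branch into ((((not P iff not R) or Q) or (R or not P)) or (S and (R and ((R implies P) and not Q)))), R  //  not ((((not P iff not R) or Q) or (R or not P)) or (S and (R and ((R implies P) and not Q)))), not R.
  branch 1 (add ((((not P iff not R) or Q) or (R or not P)) or (S and (R and ((R implies P) and not Q)))), R):
    ((((not P iff not R) or Q) or (R or not P)) or (S and (R and ((R implies P) and not Q)))): β-rule — branch into (((not P iff not R) or Q) or (R or not P))  //  (S and (R and ((R implies P) and not Q))).
      branch 1.1 (add (((not P iff not R) or Q) or (R or not P))):
        (((not P iff not R) or Q) or (R or not P)): β-rule — branch into ((not P iff not R) or Q)  //  (R or not P).
          branch 1.1.1 (add ((not P iff not R) or Q)):
            ((not P iff not R) or Q): β-rule — branch into (not P iff not R)  //  Q.
              branch 1.1.1.1 (add (not P iff not R)):
                (not P iff not R): β-rule — branch into not P, not R  //  not not P, not not R.
                  branch 1.1.1.1.1 (add not P, not R):
                    × closes — contains both R and not R.
                  branch 1.1.1.1.2 (add not not P, not not R):
                    ○ open, literals {P=1, R=1}.
              branch 1.1.1.2 (add Q):
                ○ open, literals {Q=1, R=1}.
          branch 1.1.2 (add (R or not P)):
            (R or not P): β-rule — branch into R  //  not P.
              branch 1.1.2.1 (add R):
                ○ open, literals {R=1}.
              branch 1.1.2.2 (add not P):
                ○ open, literals {P=0, R=1}.
      branch 1.2 (add (S and (R and ((R implies P) and not Q)))):
        (S and (R and ((R implies P) and not Q))): α-rule — add S, (R and ((R implies P) and not Q)).
        (R and ((R implies P) and not Q)): α-rule — add R, ((R implies P) and not Q).
        ((R implies P) and not Q): α-rule — add (R implies P), not Q.
        (R implies P): β-rule — branch into not R  //  P.
          branch 1.2.1 (add not R):
            × closes — contains both R and not R.
          branch 1.2.2 (add P):
            ○ open, literals {P=1, Q=0, R=1, S=1}.
  branch 2 (add not ((((not P iff not R) or Q) or (R or not P)) or (S and (R and ((R implies P) and not Q)))), not R):
    not ((((not P iff not R) or Q) or (R or not P)) or (S and (R and ((R implies P) and not Q)))): α-rule — add not (((not P iff not R) or Q) or (R or not P)), not (S and (R and ((R implies P) and not Q))).
    not (((not P iff not R) or Q) or (R or not P)): α-rule — add not ((not P iff not R) or Q), not (R or not P).
    not ((not P iff not R) or Q): α-rule — add not (not P iff not R), not Q.
    not (R or not P): α-rule — add not R, not not P.
    not (S and (R and ((R implies P) and not Q))): β-rule — branch into not S  //  not (R and ((R implies P) and not Q)).
      branch 2.1 (add not S):
        not (not P iff not R): β-rule — branch into not P, not not R  //  not not P, not R.
          branch 2.1.1 (add not P, not not R):
            × closes — contains both P and not P.
          branch 2.1.2 (add not not P, not R):
            ○ open, literals {P=1, Q=0, R=0, S=0}.
      branch 2.2 (add not (R and ((R implies P) and not Q))):
        not (not P iff not R): β-rule — branch into not P, not not R  //  not not P, not R.
          branch 2.2.1 (add not P, not not R):
            × closes — contains both P and not P.
          branch 2.2.2 (add not not P, not R):
            not (R and ((R implies P) and not Q)): β-rule — branch into not R  //  not ((R implies P) and not Q).
              branch 2.2.2.1 (add not R):
                ○ open, literals {P=1, Q=0, R=0}.
              branch 2.2.2.2 (add not ((R implies P) and not Q)):
                not ((R implies P) and not Q): β-rule — branch into not (R implies P)  //  not not Q.
                  branch 2.2.2.2.1 (add not (R implies P)):
                    not (R implies P): α-rule — add R, not P.
                    × closes — contains both R and not R.
                  branch 2.2.2.2.2 (add not not Q):
                    × closes — contains both Q and not Q.
6 branches closed, 7 open.
Each open branch fixes some atoms; the unmentioned ones are free. Counting distinct full assignments: branch {P=1, R=1} (Q, S) contributes 4 new; branch {Q=1, R=1} (P, S) contributes 2 new; branch {R=1} (P, Q, S) contributes 2 new; branch {P=0, R=1} (Q, S) contributes 0 new; branch {P=1, Q=0, R=1, S=1} (none free) contributes 0 new; branch {P=1, Q=0, R=0, S=0} (none free) contributes 1 new; branch {P=1, Q=0, R=0} (S) contributes 1 new. Total: 10.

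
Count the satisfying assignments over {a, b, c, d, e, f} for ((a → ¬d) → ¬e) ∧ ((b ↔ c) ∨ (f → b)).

Initial set: {T (((a → ¬d) → ¬e) ∧ ((b ↔ c) ∨ (f → b)))}.
T (((a → ¬d) → ¬e) ∧ ((b ↔ c) ∨ (f → b))): α-rule — add T ((a → ¬d) → ¬e), T ((b ↔ c) ∨ (f → b)).
T ((a → ¬d) → ¬e): β-rule — branch into F (a → ¬d)  //  T ¬e.
  branch 1 (add F (a → ¬d)):
    F (a → ¬d): α-rule — add T a, F ¬d.
    T ((b ↔ c) ∨ (f → b)): β-rule — branch into T (b ↔ c)  //  T (f → b).
      branch 1.1 (add T (b ↔ c)):
        T (b ↔ c): β-rule — branch into T b, T c  //  F b, F c.
          branch 1.1.1 (add T b, T c):
            ○ open, literals {a=true, b=true, c=true, d=true}.
          branch 1.1.2 (add F b, F c):
            ○ open, literals {a=true, b=false, c=false, d=true}.
      branch 1.2 (add T (f → b)):
        T (f → b): β-rule — branch into F f  //  T b.
          branch 1.2.1 (add F f):
            ○ open, literals {a=true, d=true, f=false}.
          branch 1.2.2 (add T b):
            ○ open, literals {a=true, b=true, d=true}.
  branch 2 (add T ¬e):
    T ((b ↔ c) ∨ (f → b)): β-rule — branch into T (b ↔ c)  //  T (f → b).
      branch 2.1 (add T (b ↔ c)):
        T (b ↔ c): β-rule — branch into T b, T c  //  F b, F c.
          branch 2.1.1 (add T b, T c):
            ○ open, literals {b=true, c=true, e=false}.
          branch 2.1.2 (add F b, F c):
            ○ open, literals {b=false, c=false, e=false}.
      branch 2.2 (add T (f → b)):
        T (f → b): β-rule — branch into F f  //  T b.
          branch 2.2.1 (add F f):
            ○ open, literals {e=false, f=false}.
          branch 2.2.2 (add T b):
            ○ open, literals {b=true, e=false}.
0 branches closed, 8 open.
Each open branch fixes some atoms; the unmentioned ones are free. Counting distinct full assignments: branch {a=true, b=true, c=true, d=true} (e, f) contributes 4 new; branch {a=true, b=false, c=false, d=true} (e, f) contributes 4 new; branch {a=true, d=true, f=false} (b, c, e) contributes 4 new; branch {a=true, b=true, d=true} (c, e, f) contributes 2 new; branch {b=true, c=true, e=false} (a, d, f) contributes 6 new; branch {b=false, c=false, e=false} (a, d, f) contributes 6 new; branch {e=false, f=false} (a, b, c, d) contributes 6 new; branch {b=true, e=false} (a, c, d, f) contributes 3 new. Total: 35.

35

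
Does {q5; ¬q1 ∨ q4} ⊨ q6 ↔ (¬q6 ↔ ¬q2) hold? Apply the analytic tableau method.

Initial set: {q5; (¬q1 ∨ q4); ¬(q6 ↔ (¬q6 ↔ ¬q2))}.
(¬q1 ∨ q4): β-rule — branch into ¬q1  //  q4.
  branch 1 (add ¬q1):
    ¬(q6 ↔ (¬q6 ↔ ¬q2)): β-rule — branch into q6, ¬(¬q6 ↔ ¬q2)  //  ¬q6, (¬q6 ↔ ¬q2).
      branch 1.1 (add q6, ¬(¬q6 ↔ ¬q2)):
        ¬(¬q6 ↔ ¬q2): β-rule — branch into ¬q6, ¬¬q2  //  ¬¬q6, ¬q2.
          branch 1.1.1 (add ¬q6, ¬¬q2):
            × closes — contains both q6 and ¬q6.
          branch 1.1.2 (add ¬¬q6, ¬q2):
            ○ open, literals {q1=F, q2=F, q5=T, q6=T}.
      branch 1.2 (add ¬q6, (¬q6 ↔ ¬q2)):
        (¬q6 ↔ ¬q2): β-rule — branch into ¬q6, ¬q2  //  ¬¬q6, ¬¬q2.
          branch 1.2.1 (add ¬q6, ¬q2):
            ○ open, literals {q1=F, q2=F, q5=T, q6=F}.
          branch 1.2.2 (add ¬¬q6, ¬¬q2):
            × closes — contains both q6 and ¬q6.
  branch 2 (add q4):
    ¬(q6 ↔ (¬q6 ↔ ¬q2)): β-rule — branch into q6, ¬(¬q6 ↔ ¬q2)  //  ¬q6, (¬q6 ↔ ¬q2).
      branch 2.1 (add q6, ¬(¬q6 ↔ ¬q2)):
        ¬(¬q6 ↔ ¬q2): β-rule — branch into ¬q6, ¬¬q2  //  ¬¬q6, ¬q2.
          branch 2.1.1 (add ¬q6, ¬¬q2):
            × closes — contains both q6 and ¬q6.
          branch 2.1.2 (add ¬¬q6, ¬q2):
            ○ open, literals {q2=F, q4=T, q5=T, q6=T}.
      branch 2.2 (add ¬q6, (¬q6 ↔ ¬q2)):
        (¬q6 ↔ ¬q2): β-rule — branch into ¬q6, ¬q2  //  ¬¬q6, ¬¬q2.
          branch 2.2.1 (add ¬q6, ¬q2):
            ○ open, literals {q2=F, q4=T, q5=T, q6=F}.
          branch 2.2.2 (add ¬¬q6, ¬¬q2):
            × closes — contains both q6 and ¬q6.
4 branches closed, 4 open.
An open branch gives a countermodel: q1=F, q2=F, q5=T, q6=T (unmentioned atoms arbitrary); the premises hold there but the conclusion fails.

No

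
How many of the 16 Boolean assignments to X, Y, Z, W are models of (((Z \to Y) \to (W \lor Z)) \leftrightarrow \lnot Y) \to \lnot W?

12

Initial set: {((((Z \to Y) \to (W \lor Z)) \leftrightarrow \lnot Y) \to \lnot W)}.
((((Z \to Y) \to (W \lor Z)) \leftrightarrow \lnot Y) \to \lnot W): β-rule — branch into \lnot (((Z \to Y) \to (W \lor Z)) \leftrightarrow \lnot Y)  //  \lnot W.
  branch 1 (add \lnot (((Z \to Y) \to (W \lor Z)) \leftrightarrow \lnot Y)):
    \lnot (((Z \to Y) \to (W \lor Z)) \leftrightarrow \lnot Y): β-rule — branch into ((Z \to Y) \to (W \lor Z)), \lnot \lnot Y  //  \lnot ((Z \to Y) \to (W \lor Z)), \lnot Y.
      branch 1.1 (add ((Z \to Y) \to (W \lor Z)), \lnot \lnot Y):
        ((Z \to Y) \to (W \lor Z)): β-rule — branch into \lnot (Z \to Y)  //  (W \lor Z).
          branch 1.1.1 (add \lnot (Z \to Y)):
            \lnot (Z \to Y): α-rule — add Z, \lnot Y.
            × closes — contains both Y and \lnot Y.
          branch 1.1.2 (add (W \lor Z)):
            (W \lor Z): β-rule — branch into W  //  Z.
              branch 1.1.2.1 (add W):
                ○ open, literals {W=T, Y=T}.
              branch 1.1.2.2 (add Z):
                ○ open, literals {Y=T, Z=T}.
      branch 1.2 (add \lnot ((Z \to Y) \to (W \lor Z)), \lnot Y):
        \lnot ((Z \to Y) \to (W \lor Z)): α-rule — add (Z \to Y), \lnot (W \lor Z).
        \lnot (W \lor Z): α-rule — add \lnot W, \lnot Z.
        (Z \to Y): β-rule — branch into \lnot Z  //  Y.
          branch 1.2.1 (add \lnot Z):
            ○ open, literals {W=F, Y=F, Z=F}.
          branch 1.2.2 (add Y):
            × closes — contains both Y and \lnot Y.
  branch 2 (add \lnot W):
    ○ open, literals {W=F}.
2 branches closed, 4 open.
Each open branch fixes some atoms; the unmentioned ones are free. Counting distinct full assignments: branch {W=T, Y=T} (X, Z) contributes 4 new; branch {Y=T, Z=T} (X, W) contributes 2 new; branch {W=F, Y=F, Z=F} (X) contributes 2 new; branch {W=F} (X, Y, Z) contributes 4 new. Total: 12.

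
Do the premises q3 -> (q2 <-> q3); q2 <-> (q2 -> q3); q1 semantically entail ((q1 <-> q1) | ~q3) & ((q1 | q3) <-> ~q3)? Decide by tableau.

No

Initial set: {(q3 -> (q2 <-> q3)); (q2 <-> (q2 -> q3)); q1; ~(((q1 <-> q1) | ~q3) & ((q1 | q3) <-> ~q3))}.
(q3 -> (q2 <-> q3)): β-rule — branch into ~q3  //  (q2 <-> q3).
  branch 1 (add ~q3):
    (q2 <-> (q2 -> q3)): β-rule — branch into q2, (q2 -> q3)  //  ~q2, ~(q2 -> q3).
      branch 1.1 (add q2, (q2 -> q3)):
        ~(((q1 <-> q1) | ~q3) & ((q1 | q3) <-> ~q3)): β-rule — branch into ~((q1 <-> q1) | ~q3)  //  ~((q1 | q3) <-> ~q3).
          branch 1.1.1 (add ~((q1 <-> q1) | ~q3)):
            ~((q1 <-> q1) | ~q3): α-rule — add ~(q1 <-> q1), ~~q3.
            × closes — contains both q3 and ~q3.
          branch 1.1.2 (add ~((q1 | q3) <-> ~q3)):
            (q2 -> q3): β-rule — branch into ~q2  //  q3.
              branch 1.1.2.1 (add ~q2):
                × closes — contains both q2 and ~q2.
              branch 1.1.2.2 (add q3):
                × closes — contains both q3 and ~q3.
      branch 1.2 (add ~q2, ~(q2 -> q3)):
        ~(q2 -> q3): α-rule — add q2, ~q3.
        × closes — contains both q2 and ~q2.
  branch 2 (add (q2 <-> q3)):
    (q2 <-> (q2 -> q3)): β-rule — branch into q2, (q2 -> q3)  //  ~q2, ~(q2 -> q3).
      branch 2.1 (add q2, (q2 -> q3)):
        ~(((q1 <-> q1) | ~q3) & ((q1 | q3) <-> ~q3)): β-rule — branch into ~((q1 <-> q1) | ~q3)  //  ~((q1 | q3) <-> ~q3).
          branch 2.1.1 (add ~((q1 <-> q1) | ~q3)):
            ~((q1 <-> q1) | ~q3): α-rule — add ~(q1 <-> q1), ~~q3.
            (q2 <-> q3): β-rule — branch into q2, q3  //  ~q2, ~q3.
              branch 2.1.1.1 (add q2, q3):
                (q2 -> q3): β-rule — branch into ~q2  //  q3.
                  branch 2.1.1.1.1 (add ~q2):
                    × closes — contains both q2 and ~q2.
                  branch 2.1.1.1.2 (add q3):
                    ~(q1 <-> q1): β-rule — branch into q1, ~q1  //  ~q1, q1.
                      branch 2.1.1.1.2.1 (add q1, ~q1):
                        × closes — contains both q1 and ~q1.
                      branch 2.1.1.1.2.2 (add ~q1, q1):
                        × closes — contains both q1 and ~q1.
              branch 2.1.1.2 (add ~q2, ~q3):
                × closes — contains both q2 and ~q2.
          branch 2.1.2 (add ~((q1 | q3) <-> ~q3)):
            (q2 <-> q3): β-rule — branch into q2, q3  //  ~q2, ~q3.
              branch 2.1.2.1 (add q2, q3):
                (q2 -> q3): β-rule — branch into ~q2  //  q3.
                  branch 2.1.2.1.1 (add ~q2):
                    × closes — contains both q2 and ~q2.
                  branch 2.1.2.1.2 (add q3):
                    ~((q1 | q3) <-> ~q3): β-rule — branch into (q1 | q3), ~~q3  //  ~(q1 | q3), ~q3.
                      branch 2.1.2.1.2.1 (add (q1 | q3), ~~q3):
                        (q1 | q3): β-rule — branch into q1  //  q3.
                          branch 2.1.2.1.2.1.1 (add q1):
                            ○ open, literals {q1=1, q2=1, q3=1}.
                          branch 2.1.2.1.2.1.2 (add q3):
                            ○ open, literals {q1=1, q2=1, q3=1}.
                      branch 2.1.2.1.2.2 (add ~(q1 | q3), ~q3):
                        × closes — contains both q3 and ~q3.
              branch 2.1.2.2 (add ~q2, ~q3):
                × closes — contains both q2 and ~q2.
      branch 2.2 (add ~q2, ~(q2 -> q3)):
        ~(q2 -> q3): α-rule — add q2, ~q3.
        × closes — contains both q2 and ~q2.
12 branches closed, 2 open.
An open branch gives a countermodel: q1=1, q2=1, q3=1 (unmentioned atoms arbitrary); the premises hold there but the conclusion fails.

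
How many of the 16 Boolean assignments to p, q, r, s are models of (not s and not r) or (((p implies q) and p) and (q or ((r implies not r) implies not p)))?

Initial set: {((not s and not r) or (((p implies q) and p) and (q or ((r implies not r) implies not p))))}.
((not s and not r) or (((p implies q) and p) and (q or ((r implies not r) implies not p)))): β-rule — branch into (not s and not r)  //  (((p implies q) and p) and (q or ((r implies not r) implies not p))).
  branch 1 (add (not s and not r)):
    (not s and not r): α-rule — add not s, not r.
    ○ open, literals {r=false, s=false}.
  branch 2 (add (((p implies q) and p) and (q or ((r implies not r) implies not p)))):
    (((p implies q) and p) and (q or ((r implies not r) implies not p))): α-rule — add ((p implies q) and p), (q or ((r implies not r) implies not p)).
    ((p implies q) and p): α-rule — add (p implies q), p.
    (q or ((r implies not r) implies not p)): β-rule — branch into q  //  ((r implies not r) implies not p).
      branch 2.1 (add q):
        (p implies q): β-rule — branch into not p  //  q.
          branch 2.1.1 (add not p):
            × closes — contains both p and not p.
          branch 2.1.2 (add q):
            ○ open, literals {p=true, q=true}.
      branch 2.2 (add ((r implies not r) implies not p)):
        (p implies q): β-rule — branch into not p  //  q.
          branch 2.2.1 (add not p):
            × closes — contains both p and not p.
          branch 2.2.2 (add q):
            ((r implies not r) implies not p): β-rule — branch into not (r implies not r)  //  not p.
              branch 2.2.2.1 (add not (r implies not r)):
                not (r implies not r): α-rule — add r, not not r.
                ○ open, literals {p=true, q=true, r=true}.
              branch 2.2.2.2 (add not p):
                × closes — contains both p and not p.
3 branches closed, 3 open.
Each open branch fixes some atoms; the unmentioned ones are free. Counting distinct full assignments: branch {r=false, s=false} (p, q) contributes 4 new; branch {p=true, q=true} (r, s) contributes 3 new; branch {p=true, q=true, r=true} (s) contributes 0 new. Total: 7.

7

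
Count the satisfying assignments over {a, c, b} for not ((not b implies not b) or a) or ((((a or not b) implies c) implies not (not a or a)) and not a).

Initial set: {(not ((not b implies not b) or a) or ((((a or not b) implies c) implies not (not a or a)) and not a))}.
(not ((not b implies not b) or a) or ((((a or not b) implies c) implies not (not a or a)) and not a)): β-rule — branch into not ((not b implies not b) or a)  //  ((((a or not b) implies c) implies not (not a or a)) and not a).
  branch 1 (add not ((not b implies not b) or a)):
    not ((not b implies not b) or a): α-rule — add not (not b implies not b), not a.
    not (not b implies not b): α-rule — add not b, not not b.
    × closes — contains both b and not b.
  branch 2 (add ((((a or not b) implies c) implies not (not a or a)) and not a)):
    ((((a or not b) implies c) implies not (not a or a)) and not a): α-rule — add (((a or not b) implies c) implies not (not a or a)), not a.
    (((a or not b) implies c) implies not (not a or a)): β-rule — branch into not ((a or not b) implies c)  //  not (not a or a).
      branch 2.1 (add not ((a or not b) implies c)):
        not ((a or not b) implies c): α-rule — add (a or not b), not c.
        (a or not b): β-rule — branch into a  //  not b.
          branch 2.1.1 (add a):
            × closes — contains both a and not a.
          branch 2.1.2 (add not b):
            ○ open, literals {a=0, b=0, c=0}.
      branch 2.2 (add not (not a or a)):
        not (not a or a): α-rule — add not not a, not a.
        × closes — contains both a and not a.
3 branches closed, 1 open.
Each open branch fixes some atoms; the unmentioned ones are free. Counting distinct full assignments: branch {a=0, b=0, c=0} (none free) contributes 1 new. Total: 1.

1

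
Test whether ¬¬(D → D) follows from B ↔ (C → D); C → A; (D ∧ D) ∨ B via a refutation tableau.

Yes

Initial set: {(B ↔ (C → D)); (C → A); ((D ∧ D) ∨ B); ¬¬¬(D → D)}.
¬¬¬(D → D): drop double negation, giving ¬(D → D).
¬(D → D): α-rule — add D, ¬D.
× closes — contains both D and ¬D.
All 1 branch closes.
Every branch closed, so the premises entail the conclusion.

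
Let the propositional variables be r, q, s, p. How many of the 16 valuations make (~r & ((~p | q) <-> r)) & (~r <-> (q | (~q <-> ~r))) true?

Initial set: {((~r & ((~p | q) <-> r)) & (~r <-> (q | (~q <-> ~r))))}.
((~r & ((~p | q) <-> r)) & (~r <-> (q | (~q <-> ~r)))): α-rule — add (~r & ((~p | q) <-> r)), (~r <-> (q | (~q <-> ~r))).
(~r & ((~p | q) <-> r)): α-rule — add ~r, ((~p | q) <-> r).
(~r <-> (q | (~q <-> ~r))): β-rule — branch into ~r, (q | (~q <-> ~r))  //  ~~r, ~(q | (~q <-> ~r)).
  branch 1 (add ~r, (q | (~q <-> ~r))):
    ((~p | q) <-> r): β-rule — branch into (~p | q), r  //  ~(~p | q), ~r.
      branch 1.1 (add (~p | q), r):
        × closes — contains both r and ~r.
      branch 1.2 (add ~(~p | q), ~r):
        ~(~p | q): α-rule — add ~~p, ~q.
        (q | (~q <-> ~r)): β-rule — branch into q  //  (~q <-> ~r).
          branch 1.2.1 (add q):
            × closes — contains both q and ~q.
          branch 1.2.2 (add (~q <-> ~r)):
            (~q <-> ~r): β-rule — branch into ~q, ~r  //  ~~q, ~~r.
              branch 1.2.2.1 (add ~q, ~r):
                ○ open, literals {p=1, q=0, r=0}.
              branch 1.2.2.2 (add ~~q, ~~r):
                × closes — contains both q and ~q.
  branch 2 (add ~~r, ~(q | (~q <-> ~r))):
    × closes — contains both r and ~r.
4 branches closed, 1 open.
Each open branch fixes some atoms; the unmentioned ones are free. Counting distinct full assignments: branch {p=1, q=0, r=0} (s) contributes 2 new. Total: 2.

2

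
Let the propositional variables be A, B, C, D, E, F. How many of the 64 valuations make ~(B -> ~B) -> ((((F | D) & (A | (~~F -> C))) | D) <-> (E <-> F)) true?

Initial set: {(~(B -> ~B) -> ((((F | D) & (A | (~~F -> C))) | D) <-> (E <-> F)))}.
(~(B -> ~B) -> ((((F | D) & (A | (~~F -> C))) | D) <-> (E <-> F))): β-rule — branch into ~~(B -> ~B)  //  ((((F | D) & (A | (~~F -> C))) | D) <-> (E <-> F)).
  branch 1 (add ~~(B -> ~B)):
    ~~(B -> ~B): β-rule — branch into ~B  //  ~B.
      branch 1.1 (add ~B):
        ○ open, literals {B=F}.
      branch 1.2 (add ~B):
        ○ open, literals {B=F}.
  branch 2 (add ((((F | D) & (A | (~~F -> C))) | D) <-> (E <-> F))):
    ((((F | D) & (A | (~~F -> C))) | D) <-> (E <-> F)): β-rule — branch into (((F | D) & (A | (~~F -> C))) | D), (E <-> F)  //  ~(((F | D) & (A | (~~F -> C))) | D), ~(E <-> F).
      branch 2.1 (add (((F | D) & (A | (~~F -> C))) | D), (E <-> F)):
        (((F | D) & (A | (~~F -> C))) | D): β-rule — branch into ((F | D) & (A | (~~F -> C)))  //  D.
          branch 2.1.1 (add ((F | D) & (A | (~~F -> C)))):
            ((F | D) & (A | (~~F -> C))): α-rule — add (F | D), (A | (~~F -> C)).
            (E <-> F): β-rule — branch into E, F  //  ~E, ~F.
              branch 2.1.1.1 (add E, F):
                (F | D): β-rule — branch into F  //  D.
                  branch 2.1.1.1.1 (add F):
                    (A | (~~F -> C)): β-rule — branch into A  //  (~~F -> C).
                      branch 2.1.1.1.1.1 (add A):
                        ○ open, literals {A=T, E=T, F=T}.
                      branch 2.1.1.1.1.2 (add (~~F -> C)):
                        (~~F -> C): β-rule — branch into ~~~F  //  C.
                          branch 2.1.1.1.1.2.1 (add ~~~F):
                            ~~~F: drop double negation, giving ~F.
                            × closes — contains both F and ~F.
                          branch 2.1.1.1.1.2.2 (add C):
                            ○ open, literals {C=T, E=T, F=T}.
                  branch 2.1.1.1.2 (add D):
                    (A | (~~F -> C)): β-rule — branch into A  //  (~~F -> C).
                      branch 2.1.1.1.2.1 (add A):
                        ○ open, literals {A=T, D=T, E=T, F=T}.
                      branch 2.1.1.1.2.2 (add (~~F -> C)):
                        (~~F -> C): β-rule — branch into ~~~F  //  C.
                          branch 2.1.1.1.2.2.1 (add ~~~F):
                            ~~~F: drop double negation, giving ~F.
                            × closes — contains both F and ~F.
                          branch 2.1.1.1.2.2.2 (add C):
                            ○ open, literals {C=T, D=T, E=T, F=T}.
              branch 2.1.1.2 (add ~E, ~F):
                (F | D): β-rule — branch into F  //  D.
                  branch 2.1.1.2.1 (add F):
                    × closes — contains both F and ~F.
                  branch 2.1.1.2.2 (add D):
                    (A | (~~F -> C)): β-rule — branch into A  //  (~~F -> C).
                      branch 2.1.1.2.2.1 (add A):
                        ○ open, literals {A=T, D=T, E=F, F=F}.
                      branch 2.1.1.2.2.2 (add (~~F -> C)):
                        (~~F -> C): β-rule — branch into ~~~F  //  C.
                          branch 2.1.1.2.2.2.1 (add ~~~F):
                            ~~~F: drop double negation, giving ~F.
                            ○ open, literals {D=T, E=F, F=F}.
                          branch 2.1.1.2.2.2.2 (add C):
                            ○ open, literals {C=T, D=T, E=F, F=F}.
          branch 2.1.2 (add D):
            (E <-> F): β-rule — branch into E, F  //  ~E, ~F.
              branch 2.1.2.1 (add E, F):
                ○ open, literals {D=T, E=T, F=T}.
              branch 2.1.2.2 (add ~E, ~F):
                ○ open, literals {D=T, E=F, F=F}.
      branch 2.2 (add ~(((F | D) & (A | (~~F -> C))) | D), ~(E <-> F)):
        ~(((F | D) & (A | (~~F -> C))) | D): α-rule — add ~((F | D) & (A | (~~F -> C))), ~D.
        ~(E <-> F): β-rule — branch into E, ~F  //  ~E, F.
          branch 2.2.1 (add E, ~F):
            ~((F | D) & (A | (~~F -> C))): β-rule — branch into ~(F | D)  //  ~(A | (~~F -> C)).
              branch 2.2.1.1 (add ~(F | D)):
                ~(F | D): α-rule — add ~F, ~D.
                ○ open, literals {D=F, E=T, F=F}.
              branch 2.2.1.2 (add ~(A | (~~F -> C))):
                ~(A | (~~F -> C)): α-rule — add ~A, ~(~~F -> C).
                ~(~~F -> C): α-rule — add ~~F, ~C.
                ~~F: drop double negation, giving F.
                × closes — contains both F and ~F.
          branch 2.2.2 (add ~E, F):
            ~((F | D) & (A | (~~F -> C))): β-rule — branch into ~(F | D)  //  ~(A | (~~F -> C)).
              branch 2.2.2.1 (add ~(F | D)):
                ~(F | D): α-rule — add ~F, ~D.
                × closes — contains both F and ~F.
              branch 2.2.2.2 (add ~(A | (~~F -> C))):
                ~(A | (~~F -> C)): α-rule — add ~A, ~(~~F -> C).
                ~(~~F -> C): α-rule — add ~~F, ~C.
                ~~F: drop double negation, giving F.
                ○ open, literals {A=F, C=F, D=F, E=F, F=T}.
5 branches closed, 13 open.
Each open branch fixes some atoms; the unmentioned ones are free. Counting distinct full assignments: branch {B=F} (A, C, D, E, F) contributes 32 new; branch {B=F} (A, C, D, E, F) contributes 0 new; branch {A=T, E=T, F=T} (B, C, D) contributes 4 new; branch {C=T, E=T, F=T} (A, B, D) contributes 2 new; branch {A=T, D=T, E=T, F=T} (B, C) contributes 0 new; branch {C=T, D=T, E=T, F=T} (A, B) contributes 0 new; branch {A=T, D=T, E=F, F=F} (B, C) contributes 2 new; branch {D=T, E=F, F=F} (A, B, C) contributes 2 new; branch {C=T, D=T, E=F, F=F} (A, B) contributes 0 new; branch {D=T, E=T, F=T} (A, B, C) contributes 1 new; branch {D=T, E=F, F=F} (A, B, C) contributes 0 new; branch {D=F, E=T, F=F} (A, B, C) contributes 4 new; branch {A=F, C=F, D=F, E=F, F=T} (B) contributes 1 new. Total: 48.

48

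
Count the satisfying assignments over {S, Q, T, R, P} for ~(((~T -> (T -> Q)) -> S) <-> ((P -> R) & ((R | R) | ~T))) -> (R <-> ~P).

Initial set: {(~(((~T -> (T -> Q)) -> S) <-> ((P -> R) & ((R | R) | ~T))) -> (R <-> ~P))}.
(~(((~T -> (T -> Q)) -> S) <-> ((P -> R) & ((R | R) | ~T))) -> (R <-> ~P)): β-rule — branch into ~~(((~T -> (T -> Q)) -> S) <-> ((P -> R) & ((R | R) | ~T)))  //  (R <-> ~P).
  branch 1 (add ~~(((~T -> (T -> Q)) -> S) <-> ((P -> R) & ((R | R) | ~T)))):
    ~~(((~T -> (T -> Q)) -> S) <-> ((P -> R) & ((R | R) | ~T))): β-rule — branch into ((~T -> (T -> Q)) -> S), ((P -> R) & ((R | R) | ~T))  //  ~((~T -> (T -> Q)) -> S), ~((P -> R) & ((R | R) | ~T)).
      branch 1.1 (add ((~T -> (T -> Q)) -> S), ((P -> R) & ((R | R) | ~T))):
        ((P -> R) & ((R | R) | ~T)): α-rule — add (P -> R), ((R | R) | ~T).
        ((~T -> (T -> Q)) -> S): β-rule — branch into ~(~T -> (T -> Q))  //  S.
          branch 1.1.1 (add ~(~T -> (T -> Q))):
            ~(~T -> (T -> Q)): α-rule — add ~T, ~(T -> Q).
            ~(T -> Q): α-rule — add T, ~Q.
            × closes — contains both T and ~T.
          branch 1.1.2 (add S):
            (P -> R): β-rule — branch into ~P  //  R.
              branch 1.1.2.1 (add ~P):
                ((R | R) | ~T): β-rule — branch into (R | R)  //  ~T.
                  branch 1.1.2.1.1 (add (R | R)):
                    (R | R): β-rule — branch into R  //  R.
                      branch 1.1.2.1.1.1 (add R):
                        ○ open, literals {P=F, R=T, S=T}.
                      branch 1.1.2.1.1.2 (add R):
                        ○ open, literals {P=F, R=T, S=T}.
                  branch 1.1.2.1.2 (add ~T):
                    ○ open, literals {P=F, S=T, T=F}.
              branch 1.1.2.2 (add R):
                ((R | R) | ~T): β-rule — branch into (R | R)  //  ~T.
                  branch 1.1.2.2.1 (add (R | R)):
                    (R | R): β-rule — branch into R  //  R.
                      branch 1.1.2.2.1.1 (add R):
                        ○ open, literals {R=T, S=T}.
                      branch 1.1.2.2.1.2 (add R):
                        ○ open, literals {R=T, S=T}.
                  branch 1.1.2.2.2 (add ~T):
                    ○ open, literals {R=T, S=T, T=F}.
      branch 1.2 (add ~((~T -> (T -> Q)) -> S), ~((P -> R) & ((R | R) | ~T))):
        ~((~T -> (T -> Q)) -> S): α-rule — add (~T -> (T -> Q)), ~S.
        ~((P -> R) & ((R | R) | ~T)): β-rule — branch into ~(P -> R)  //  ~((R | R) | ~T).
          branch 1.2.1 (add ~(P -> R)):
            ~(P -> R): α-rule — add P, ~R.
            (~T -> (T -> Q)): β-rule — branch into ~~T  //  (T -> Q).
              branch 1.2.1.1 (add ~~T):
                ○ open, literals {P=T, R=F, S=F, T=T}.
              branch 1.2.1.2 (add (T -> Q)):
                (T -> Q): β-rule — branch into ~T  //  Q.
                  branch 1.2.1.2.1 (add ~T):
                    ○ open, literals {P=T, R=F, S=F, T=F}.
                  branch 1.2.1.2.2 (add Q):
                    ○ open, literals {P=T, Q=T, R=F, S=F}.
          branch 1.2.2 (add ~((R | R) | ~T)):
            ~((R | R) | ~T): α-rule — add ~(R | R), ~~T.
            ~(R | R): α-rule — add ~R, ~R.
            (~T -> (T -> Q)): β-rule — branch into ~~T  //  (T -> Q).
              branch 1.2.2.1 (add ~~T):
                ○ open, literals {R=F, S=F, T=T}.
              branch 1.2.2.2 (add (T -> Q)):
                (T -> Q): β-rule — branch into ~T  //  Q.
                  branch 1.2.2.2.1 (add ~T):
                    × closes — contains both T and ~T.
                  branch 1.2.2.2.2 (add Q):
                    ○ open, literals {Q=T, R=F, S=F, T=T}.
  branch 2 (add (R <-> ~P)):
    (R <-> ~P): β-rule — branch into R, ~P  //  ~R, ~~P.
      branch 2.1 (add R, ~P):
        ○ open, literals {P=F, R=T}.
      branch 2.2 (add ~R, ~~P):
        ○ open, literals {P=T, R=F}.
2 branches closed, 13 open.
Each open branch fixes some atoms; the unmentioned ones are free. Counting distinct full assignments: branch {P=F, R=T, S=T} (Q, T) contributes 4 new; branch {P=F, R=T, S=T} (Q, T) contributes 0 new; branch {P=F, S=T, T=F} (Q, R) contributes 2 new; branch {R=T, S=T} (Q, T, P) contributes 4 new; branch {R=T, S=T} (Q, T, P) contributes 0 new; branch {R=T, S=T, T=F} (Q, P) contributes 0 new; branch {P=T, R=F, S=F, T=T} (Q) contributes 2 new; branch {P=T, R=F, S=F, T=F} (Q) contributes 2 new; branch {P=T, Q=T, R=F, S=F} (T) contributes 0 new; branch {R=F, S=F, T=T} (Q, P) contributes 2 new; branch {Q=T, R=F, S=F, T=T} (P) contributes 0 new; branch {P=F, R=T} (S, Q, T) contributes 4 new; branch {P=T, R=F} (S, Q, T) contributes 4 new. Total: 24.

24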